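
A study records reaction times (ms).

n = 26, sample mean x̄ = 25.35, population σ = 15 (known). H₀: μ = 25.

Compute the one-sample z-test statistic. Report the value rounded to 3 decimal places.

SE = σ/√n = 15/√26 = 2.9417
z = (x̄−μ₀)/SE = (25.35−25)/2.9417 = 0.1190

test statistic = 0.119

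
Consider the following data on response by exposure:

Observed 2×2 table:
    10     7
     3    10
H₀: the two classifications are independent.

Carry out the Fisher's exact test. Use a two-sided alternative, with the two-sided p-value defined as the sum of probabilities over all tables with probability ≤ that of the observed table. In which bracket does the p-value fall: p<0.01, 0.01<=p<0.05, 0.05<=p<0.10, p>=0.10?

Margins: r₁=17, r₂=13, c₁=13, c₂=17, n=30
p_obs = C(17,10)·C(13,3)/C(30,13); sum pmf over tables with pmf ≤ p_obs
p-value (two-sided) = 0.07112
→ bracket: 0.05<=p<0.10

p-value bracket: 0.05<=p<0.10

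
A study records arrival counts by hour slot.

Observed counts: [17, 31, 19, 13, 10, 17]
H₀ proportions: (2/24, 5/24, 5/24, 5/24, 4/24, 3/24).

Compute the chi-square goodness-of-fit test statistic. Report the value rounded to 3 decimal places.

n = 107; E_i = n·p_i = [8.92, 22.29, 22.29, 22.29, 17.83, 13.38]
χ² = (17−8.92)²/8.92 + (31−22.29)²/22.29 + (19−22.29)²/22.29 + (13−22.29)²/22.29 + (10−17.83)²/17.83 + (17−13.38)²/13.38 = 19.5121
df = 5

test statistic = 19.512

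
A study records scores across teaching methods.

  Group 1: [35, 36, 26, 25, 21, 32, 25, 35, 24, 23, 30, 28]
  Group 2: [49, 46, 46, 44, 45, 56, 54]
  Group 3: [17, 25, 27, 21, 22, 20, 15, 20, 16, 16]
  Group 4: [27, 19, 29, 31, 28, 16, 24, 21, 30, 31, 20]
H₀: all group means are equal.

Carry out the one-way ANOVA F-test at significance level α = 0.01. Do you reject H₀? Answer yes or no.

Group means [28.33, 48.57, 19.90, 25.09], grand mean 28.875
SSB = Σnᵢ(x̄ᵢ−x̄)² = 3682.185; SSW = ΣΣ(x−x̄ᵢ)² = 854.190
MSB = 3682.185/3 = 1227.3950; MSW = 854.190/36 = 23.7275
F = MSB/MSW = 51.7288
df = (3, 36)
p-value (upper-tail) = 0.00000
At α=0.01: p < α → reject H₀

reject H₀: yes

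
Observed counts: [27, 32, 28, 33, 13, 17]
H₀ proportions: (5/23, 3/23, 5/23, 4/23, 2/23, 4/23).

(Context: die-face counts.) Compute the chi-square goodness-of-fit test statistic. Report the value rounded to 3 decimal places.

test statistic = 14.516

n = 150; E_i = n·p_i = [32.61, 19.57, 32.61, 26.09, 13.04, 26.09]
χ² = (27−32.61)²/32.61 + (32−19.57)²/19.57 + (28−32.61)²/32.61 + (33−26.09)²/26.09 + (13−13.04)²/13.04 + (17−26.09)²/26.09 = 14.5164
df = 5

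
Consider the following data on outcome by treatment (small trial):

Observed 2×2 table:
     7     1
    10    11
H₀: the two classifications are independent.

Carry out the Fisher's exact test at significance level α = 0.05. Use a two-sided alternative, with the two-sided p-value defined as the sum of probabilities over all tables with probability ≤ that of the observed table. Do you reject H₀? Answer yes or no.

reject H₀: no

Margins: r₁=8, r₂=21, c₁=17, c₂=12, n=29
p_obs = C(8,7)·C(21,10)/C(29,17); sum pmf over tables with pmf ≤ p_obs
p-value (two-sided) = 0.09257
At α=0.05: p ≥ α → fail to reject H₀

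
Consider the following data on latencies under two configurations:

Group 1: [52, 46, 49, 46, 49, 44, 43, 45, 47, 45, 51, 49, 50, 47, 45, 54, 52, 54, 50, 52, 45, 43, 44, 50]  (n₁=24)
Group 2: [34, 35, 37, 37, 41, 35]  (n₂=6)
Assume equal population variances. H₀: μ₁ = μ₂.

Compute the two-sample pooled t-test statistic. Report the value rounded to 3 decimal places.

x̄₁=48.000, s₁=3.439, n₁=24
x̄₂=36.500, s₂=2.510, n₂=6
s_p² = [23·3.439² + 5·2.510²]/28 = 10.8393
SE = √(s_p²·(1/24+1/6)) = 1.5027
t = (48.000−36.500)/1.5027 = 7.6528
df = 28

test statistic = 7.653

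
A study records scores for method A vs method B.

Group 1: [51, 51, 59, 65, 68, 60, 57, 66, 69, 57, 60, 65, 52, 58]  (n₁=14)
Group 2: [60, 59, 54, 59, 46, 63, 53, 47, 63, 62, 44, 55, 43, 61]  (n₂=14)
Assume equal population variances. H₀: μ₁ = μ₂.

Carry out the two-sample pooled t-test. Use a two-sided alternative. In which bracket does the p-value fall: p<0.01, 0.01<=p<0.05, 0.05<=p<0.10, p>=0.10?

x̄₁=59.857, s₁=6.075, n₁=14
x̄₂=54.929, s₂=7.259, n₂=14
s_p² = [13·6.075² + 13·7.259²]/26 = 44.7940
SE = √(s_p²·(1/14+1/14)) = 2.5297
t = (59.857−54.929)/2.5297 = 1.9483
df = 26
p-value (two-sided) = 0.06225
→ bracket: 0.05<=p<0.10

p-value bracket: 0.05<=p<0.10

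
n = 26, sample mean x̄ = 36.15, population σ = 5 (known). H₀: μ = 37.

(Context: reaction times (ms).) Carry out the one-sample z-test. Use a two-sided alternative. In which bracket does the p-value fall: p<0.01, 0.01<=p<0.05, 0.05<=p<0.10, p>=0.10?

SE = σ/√n = 5/√26 = 0.9806
z = (x̄−μ₀)/SE = (36.15−37)/0.9806 = -0.8668
p-value (two-sided) = 0.38603
→ bracket: p>=0.10

p-value bracket: p>=0.10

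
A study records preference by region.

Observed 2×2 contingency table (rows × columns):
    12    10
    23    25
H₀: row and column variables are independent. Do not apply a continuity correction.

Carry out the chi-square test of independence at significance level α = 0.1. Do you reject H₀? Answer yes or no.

Row totals [22, 48], col totals [35, 35], n=70
χ² = (12−11.00)²/11.00 + (10−11.00)²/11.00 + (23−24.00)²/24.00 + (25−24.00)²/24.00 = 0.2652
df = 1
p-value (upper-tail) = 0.60660
At α=0.1: p ≥ α → fail to reject H₀

reject H₀: no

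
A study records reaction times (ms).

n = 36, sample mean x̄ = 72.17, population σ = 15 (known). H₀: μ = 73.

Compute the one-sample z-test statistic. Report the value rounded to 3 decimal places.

test statistic = -0.332

SE = σ/√n = 15/√36 = 2.5000
z = (x̄−μ₀)/SE = (72.17−73)/2.5000 = -0.3320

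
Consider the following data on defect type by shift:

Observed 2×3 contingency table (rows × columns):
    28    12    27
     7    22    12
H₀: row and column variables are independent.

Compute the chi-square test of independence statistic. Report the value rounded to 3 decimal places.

Row totals [67, 41], col totals [35, 34, 39], n=108
χ² = (28−21.71)²/21.71 + (12−21.09)²/21.09 + (27−24.19)²/24.19 + (7−13.29)²/13.29 + (22−12.91)²/12.91 + (12−14.81)²/14.81 = 15.9771
df = 2

test statistic = 15.977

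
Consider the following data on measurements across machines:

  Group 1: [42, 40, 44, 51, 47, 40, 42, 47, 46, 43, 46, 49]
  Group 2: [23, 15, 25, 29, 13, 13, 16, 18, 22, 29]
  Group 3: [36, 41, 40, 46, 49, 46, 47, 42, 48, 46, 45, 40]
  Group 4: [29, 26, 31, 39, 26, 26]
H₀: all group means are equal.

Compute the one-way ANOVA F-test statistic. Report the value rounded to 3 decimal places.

test statistic = 67.496

Group means [44.75, 20.30, 43.83, 29.50], grand mean 36.075
SSB = Σnᵢ(x̄ᵢ−x̄)² = 4373.258; SSW = ΣΣ(x−x̄ᵢ)² = 777.517
MSB = 4373.258/3 = 1457.7528; MSW = 777.517/36 = 21.5977
F = MSB/MSW = 67.4958
df = (3, 36)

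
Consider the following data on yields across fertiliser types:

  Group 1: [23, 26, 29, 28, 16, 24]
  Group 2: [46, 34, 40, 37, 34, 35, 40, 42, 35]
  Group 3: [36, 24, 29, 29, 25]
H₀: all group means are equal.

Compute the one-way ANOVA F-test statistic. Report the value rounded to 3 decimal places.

Group means [24.33, 38.11, 28.60], grand mean 31.600
SSB = Σnᵢ(x̄ᵢ−x̄)² = 743.378; SSW = ΣΣ(x−x̄ᵢ)² = 337.422
MSB = 743.378/2 = 371.6889; MSW = 337.422/17 = 19.8484
F = MSB/MSW = 18.7264
df = (2, 17)

test statistic = 18.726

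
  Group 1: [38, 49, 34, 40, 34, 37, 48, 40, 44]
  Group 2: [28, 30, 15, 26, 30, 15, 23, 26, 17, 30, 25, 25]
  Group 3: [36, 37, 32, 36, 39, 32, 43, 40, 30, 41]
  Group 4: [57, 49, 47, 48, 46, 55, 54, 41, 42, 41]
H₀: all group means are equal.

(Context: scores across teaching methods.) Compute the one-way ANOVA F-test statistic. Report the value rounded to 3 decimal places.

test statistic = 38.242

Group means [40.44, 24.17, 36.60, 48.00], grand mean 36.585
SSB = Σnᵢ(x̄ᵢ−x̄)² = 3287.662; SSW = ΣΣ(x−x̄ᵢ)² = 1060.289
MSB = 3287.662/3 = 1095.8874; MSW = 1060.289/37 = 28.6565
F = MSB/MSW = 38.2423
df = (3, 37)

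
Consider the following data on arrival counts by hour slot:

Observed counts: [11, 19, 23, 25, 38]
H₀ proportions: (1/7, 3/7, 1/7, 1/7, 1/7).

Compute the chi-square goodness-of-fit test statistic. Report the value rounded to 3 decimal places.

test statistic = 55.339

n = 116; E_i = n·p_i = [16.57, 49.71, 16.57, 16.57, 16.57]
χ² = (11−16.57)²/16.57 + (19−49.71)²/49.71 + (23−16.57)²/16.57 + (25−16.57)²/16.57 + (38−16.57)²/16.57 = 55.3391
df = 4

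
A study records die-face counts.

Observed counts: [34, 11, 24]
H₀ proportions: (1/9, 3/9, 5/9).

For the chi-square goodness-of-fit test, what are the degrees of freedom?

df = k − 1 = 3 − 1 = 2

degrees of freedom = 2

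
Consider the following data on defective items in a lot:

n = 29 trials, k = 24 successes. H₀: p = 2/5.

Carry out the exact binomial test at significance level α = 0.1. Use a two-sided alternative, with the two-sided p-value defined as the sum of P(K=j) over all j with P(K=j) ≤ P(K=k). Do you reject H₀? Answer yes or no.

Exact binomial: n=29, k=24, p₀=2/5=0.4000
P(X=j) = C(n,j)·p₀^j·(1−p₀)^(n−j); p = Σ P(X=j) over j with P(X=j) ≤ P(X=24)
p-value (two-sided) = 0.00000
At α=0.1: p < α → reject H₀

reject H₀: yes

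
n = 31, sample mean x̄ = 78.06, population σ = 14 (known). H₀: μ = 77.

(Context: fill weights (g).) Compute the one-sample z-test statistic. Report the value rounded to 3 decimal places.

test statistic = 0.422

SE = σ/√n = 14/√31 = 2.5145
z = (x̄−μ₀)/SE = (78.06−77)/2.5145 = 0.4216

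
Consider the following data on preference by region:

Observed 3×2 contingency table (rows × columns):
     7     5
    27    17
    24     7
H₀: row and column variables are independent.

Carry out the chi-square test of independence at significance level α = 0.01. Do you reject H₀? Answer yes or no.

Row totals [12, 44, 31], col totals [58, 29], n=87
χ² = (7−8.00)²/8.00 + (5−4.00)²/4.00 + (27−29.33)²/29.33 + (17−14.67)²/14.67 + (24−20.67)²/20.67 + (7−10.33)²/10.33 = 2.5447
df = 2
p-value (upper-tail) = 0.28017
At α=0.01: p ≥ α → fail to reject H₀

reject H₀: no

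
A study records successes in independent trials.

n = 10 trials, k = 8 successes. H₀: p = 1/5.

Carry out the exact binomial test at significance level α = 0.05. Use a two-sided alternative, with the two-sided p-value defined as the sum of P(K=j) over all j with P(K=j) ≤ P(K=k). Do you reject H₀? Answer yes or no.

reject H₀: yes

Exact binomial: n=10, k=8, p₀=1/5=0.2000
P(X=j) = C(n,j)·p₀^j·(1−p₀)^(n−j); p = Σ P(X=j) over j with P(X=j) ≤ P(X=8)
p-value (two-sided) = 0.00008
At α=0.05: p < α → reject H₀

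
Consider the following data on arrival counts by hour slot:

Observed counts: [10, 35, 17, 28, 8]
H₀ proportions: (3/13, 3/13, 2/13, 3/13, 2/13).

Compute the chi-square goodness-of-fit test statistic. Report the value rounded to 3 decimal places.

test statistic = 18.668

n = 98; E_i = n·p_i = [22.62, 22.62, 15.08, 22.62, 15.08]
χ² = (10−22.62)²/22.62 + (35−22.62)²/22.62 + (17−15.08)²/15.08 + (28−22.62)²/22.62 + (8−15.08)²/15.08 = 18.6684
df = 4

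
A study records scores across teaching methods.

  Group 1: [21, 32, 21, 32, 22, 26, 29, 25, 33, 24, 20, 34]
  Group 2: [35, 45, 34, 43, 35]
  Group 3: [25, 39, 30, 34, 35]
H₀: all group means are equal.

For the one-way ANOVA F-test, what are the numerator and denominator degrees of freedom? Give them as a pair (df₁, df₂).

k = 3 groups, N = 22 total
df = (k−1, N−k) = (3−1, 22−3) = (2, 19)

degrees of freedom = [2, 19]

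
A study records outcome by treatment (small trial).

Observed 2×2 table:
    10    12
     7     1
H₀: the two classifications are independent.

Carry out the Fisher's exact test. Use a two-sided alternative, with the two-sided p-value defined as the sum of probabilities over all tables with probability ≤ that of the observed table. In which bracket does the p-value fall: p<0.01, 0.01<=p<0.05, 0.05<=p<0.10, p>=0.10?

Margins: r₁=22, r₂=8, c₁=17, c₂=13, n=30
p_obs = C(22,10)·C(8,7)/C(30,17); sum pmf over tables with pmf ≤ p_obs
p-value (two-sided) = 0.09243
→ bracket: 0.05<=p<0.10

p-value bracket: 0.05<=p<0.10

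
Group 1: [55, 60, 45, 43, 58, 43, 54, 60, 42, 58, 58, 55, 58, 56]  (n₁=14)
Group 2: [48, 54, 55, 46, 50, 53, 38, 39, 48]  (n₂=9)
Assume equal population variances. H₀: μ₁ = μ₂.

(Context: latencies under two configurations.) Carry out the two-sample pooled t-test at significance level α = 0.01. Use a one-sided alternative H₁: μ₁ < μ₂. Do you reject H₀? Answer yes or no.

reject H₀: no

x̄₁=53.214, s₁=6.796, n₁=14
x̄₂=47.889, s₂=6.112, n₂=9
s_p² = [13·6.796² + 8·6.112²]/21 = 42.8212
SE = √(s_p²·(1/14+1/9)) = 2.7958
t = (53.214−47.889)/2.7958 = 1.9048
df = 21
p-value (one-sided, H₁ less) = 0.96470
At α=0.01: p ≥ α → fail to reject H₀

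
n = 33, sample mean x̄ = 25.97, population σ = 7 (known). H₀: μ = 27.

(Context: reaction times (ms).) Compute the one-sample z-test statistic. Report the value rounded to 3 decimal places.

SE = σ/√n = 7/√33 = 1.2185
z = (x̄−μ₀)/SE = (25.97−27)/1.2185 = -0.8453

test statistic = -0.845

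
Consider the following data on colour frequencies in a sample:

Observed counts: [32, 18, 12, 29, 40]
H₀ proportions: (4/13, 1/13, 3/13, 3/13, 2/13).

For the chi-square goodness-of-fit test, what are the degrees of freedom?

degrees of freedom = 4

df = k − 1 = 5 − 1 = 4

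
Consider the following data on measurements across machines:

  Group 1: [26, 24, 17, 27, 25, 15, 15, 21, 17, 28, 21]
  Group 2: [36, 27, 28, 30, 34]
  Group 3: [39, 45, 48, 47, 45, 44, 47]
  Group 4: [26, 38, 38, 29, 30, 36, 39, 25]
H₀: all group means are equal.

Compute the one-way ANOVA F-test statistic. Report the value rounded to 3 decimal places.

test statistic = 36.986

Group means [21.45, 31.00, 45.00, 32.62], grand mean 31.194
SSB = Σnᵢ(x̄ᵢ−x̄)² = 2394.236; SSW = ΣΣ(x−x̄ᵢ)² = 582.602
MSB = 2394.236/3 = 798.0788; MSW = 582.602/27 = 21.5779
F = MSB/MSW = 36.9860
df = (3, 27)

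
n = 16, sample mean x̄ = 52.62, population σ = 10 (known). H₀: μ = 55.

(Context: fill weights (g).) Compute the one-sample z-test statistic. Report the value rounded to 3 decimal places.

test statistic = -0.952

SE = σ/√n = 10/√16 = 2.5000
z = (x̄−μ₀)/SE = (52.62−55)/2.5000 = -0.9520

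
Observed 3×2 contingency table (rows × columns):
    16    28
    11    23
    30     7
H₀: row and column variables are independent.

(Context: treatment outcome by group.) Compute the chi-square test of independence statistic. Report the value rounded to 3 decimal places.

test statistic = 21.798

Row totals [44, 34, 37], col totals [57, 58], n=115
χ² = (16−21.81)²/21.81 + (28−22.19)²/22.19 + (11−16.85)²/16.85 + (23−17.15)²/17.15 + (30−18.34)²/18.34 + (7−18.66)²/18.66 = 21.7983
df = 2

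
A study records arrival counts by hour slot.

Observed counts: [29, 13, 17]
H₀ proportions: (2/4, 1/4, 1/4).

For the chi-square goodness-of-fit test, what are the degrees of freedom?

df = k − 1 = 3 − 1 = 2

degrees of freedom = 2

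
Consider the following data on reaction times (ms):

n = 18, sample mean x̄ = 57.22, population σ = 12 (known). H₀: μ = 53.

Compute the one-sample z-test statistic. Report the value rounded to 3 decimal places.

test statistic = 1.492

SE = σ/√n = 12/√18 = 2.8284
z = (x̄−μ₀)/SE = (57.22−53)/2.8284 = 1.4920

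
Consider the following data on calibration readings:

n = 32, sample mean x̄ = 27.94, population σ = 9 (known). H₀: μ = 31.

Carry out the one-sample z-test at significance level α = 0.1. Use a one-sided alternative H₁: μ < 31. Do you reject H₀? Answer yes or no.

SE = σ/√n = 9/√32 = 1.5910
z = (x̄−μ₀)/SE = (27.94−31)/1.5910 = -1.9233
p-value (one-sided, H₁ less) = 0.02722
At α=0.1: p < α → reject H₀

reject H₀: yes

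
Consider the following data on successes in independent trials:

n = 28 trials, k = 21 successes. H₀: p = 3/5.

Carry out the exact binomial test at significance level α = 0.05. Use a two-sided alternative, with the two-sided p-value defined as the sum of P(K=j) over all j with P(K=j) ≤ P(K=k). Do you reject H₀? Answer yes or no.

reject H₀: no

Exact binomial: n=28, k=21, p₀=3/5=0.6000
P(X=j) = C(n,j)·p₀^j·(1−p₀)^(n−j); p = Σ P(X=j) over j with P(X=j) ≤ P(X=21)
p-value (two-sided) = 0.12396
At α=0.05: p ≥ α → fail to reject H₀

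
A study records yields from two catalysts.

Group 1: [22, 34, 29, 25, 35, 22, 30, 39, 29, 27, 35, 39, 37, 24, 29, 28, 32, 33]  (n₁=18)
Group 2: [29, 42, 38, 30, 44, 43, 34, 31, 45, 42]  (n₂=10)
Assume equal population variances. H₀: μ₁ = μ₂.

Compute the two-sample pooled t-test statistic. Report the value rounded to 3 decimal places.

x̄₁=30.500, s₁=5.371, n₁=18
x̄₂=37.800, s₂=6.250, n₂=10
s_p² = [17·5.371² + 9·6.250²]/26 = 32.3885
SE = √(s_p²·(1/18+1/10)) = 2.2446
t = (30.500−37.800)/2.2446 = -3.2523
df = 26

test statistic = -3.252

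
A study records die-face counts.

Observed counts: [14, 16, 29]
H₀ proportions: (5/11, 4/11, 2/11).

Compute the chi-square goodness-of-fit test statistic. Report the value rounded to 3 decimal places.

n = 59; E_i = n·p_i = [26.82, 21.45, 10.73]
χ² = (14−26.82)²/26.82 + (16−21.45)²/21.45 + (29−10.73)²/10.73 = 38.6390
df = 2

test statistic = 38.639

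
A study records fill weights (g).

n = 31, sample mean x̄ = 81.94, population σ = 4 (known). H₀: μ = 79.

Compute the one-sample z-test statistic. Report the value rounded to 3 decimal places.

SE = σ/√n = 4/√31 = 0.7184
z = (x̄−μ₀)/SE = (81.94−79)/0.7184 = 4.0923

test statistic = 4.092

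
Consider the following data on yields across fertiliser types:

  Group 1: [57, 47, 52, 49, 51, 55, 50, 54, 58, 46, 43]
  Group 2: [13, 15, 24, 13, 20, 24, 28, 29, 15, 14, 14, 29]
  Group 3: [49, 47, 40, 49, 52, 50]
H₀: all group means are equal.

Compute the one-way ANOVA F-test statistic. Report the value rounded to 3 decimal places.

Group means [51.09, 19.83, 47.83], grand mean 37.483
SSB = Σnᵢ(x̄ᵢ−x̄)² = 6417.832; SSW = ΣΣ(x−x̄ᵢ)² = 785.409
MSB = 6417.832/2 = 3208.9161; MSW = 785.409/26 = 30.2080
F = MSB/MSW = 106.2272
df = (2, 26)

test statistic = 106.227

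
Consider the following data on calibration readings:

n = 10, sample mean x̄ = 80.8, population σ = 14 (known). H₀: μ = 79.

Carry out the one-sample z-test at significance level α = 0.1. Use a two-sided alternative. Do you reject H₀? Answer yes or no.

SE = σ/√n = 14/√10 = 4.4272
z = (x̄−μ₀)/SE = (80.8−79)/4.4272 = 0.4066
p-value (two-sided) = 0.68432
At α=0.1: p ≥ α → fail to reject H₀

reject H₀: no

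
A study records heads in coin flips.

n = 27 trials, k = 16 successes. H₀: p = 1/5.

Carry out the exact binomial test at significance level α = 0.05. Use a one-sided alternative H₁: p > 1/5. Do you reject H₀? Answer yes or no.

reject H₀: yes

Exact binomial: n=27, k=16, p₀=1/5=0.2000
P(X≥16) from Σ C(n,i)·p₀^i·(1−p₀)^(n−i)
p-value (one-sided, H₁ greater) = 0.00001
At α=0.05: p < α → reject H₀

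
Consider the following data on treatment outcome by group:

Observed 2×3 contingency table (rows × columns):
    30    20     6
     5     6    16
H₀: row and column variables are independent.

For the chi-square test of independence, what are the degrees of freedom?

df = (r−1)(c−1) = (2−1)·(3−1) = 2

degrees of freedom = 2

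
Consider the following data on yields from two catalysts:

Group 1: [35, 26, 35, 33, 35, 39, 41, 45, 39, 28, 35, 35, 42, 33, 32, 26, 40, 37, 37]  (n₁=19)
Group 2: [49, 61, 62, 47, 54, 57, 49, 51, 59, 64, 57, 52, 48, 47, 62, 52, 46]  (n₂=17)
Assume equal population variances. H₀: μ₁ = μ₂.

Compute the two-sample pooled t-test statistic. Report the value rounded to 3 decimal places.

test statistic = -9.937

x̄₁=35.421, s₁=5.135, n₁=19
x̄₂=53.941, s₂=6.046, n₂=17
s_p² = [18·5.135² + 16·6.046²]/34 = 31.1639
SE = √(s_p²·(1/19+1/17)) = 1.8637
t = (35.421−53.941)/1.8637 = -9.9373
df = 34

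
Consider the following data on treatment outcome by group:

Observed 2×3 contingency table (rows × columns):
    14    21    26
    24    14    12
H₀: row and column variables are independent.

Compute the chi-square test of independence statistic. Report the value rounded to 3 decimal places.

Row totals [61, 50], col totals [38, 35, 38], n=111
χ² = (14−20.88)²/20.88 + (21−19.23)²/19.23 + (26−20.88)²/20.88 + (24−17.12)²/17.12 + (14−15.77)²/15.77 + (12−17.12)²/17.12 = 8.1797
df = 2

test statistic = 8.180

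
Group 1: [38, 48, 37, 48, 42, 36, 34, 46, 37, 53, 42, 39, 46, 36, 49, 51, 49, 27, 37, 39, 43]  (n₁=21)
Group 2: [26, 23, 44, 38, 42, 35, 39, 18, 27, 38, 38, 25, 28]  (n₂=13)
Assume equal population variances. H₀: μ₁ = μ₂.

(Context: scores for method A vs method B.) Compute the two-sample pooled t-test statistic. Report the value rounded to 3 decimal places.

x̄₁=41.762, s₁=6.610, n₁=21
x̄₂=32.385, s₂=8.221, n₂=13
s_p² = [20·6.610² + 12·8.221²]/32 = 52.6527
SE = √(s_p²·(1/21+1/13)) = 2.5608
t = (41.762−32.385)/2.5608 = 3.6619
df = 32

test statistic = 3.662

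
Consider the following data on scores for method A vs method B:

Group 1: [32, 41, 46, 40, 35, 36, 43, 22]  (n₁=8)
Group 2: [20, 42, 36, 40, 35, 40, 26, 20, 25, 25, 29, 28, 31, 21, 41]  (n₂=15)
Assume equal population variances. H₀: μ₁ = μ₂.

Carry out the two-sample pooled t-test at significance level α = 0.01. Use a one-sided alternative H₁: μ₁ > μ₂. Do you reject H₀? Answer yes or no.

reject H₀: no

x̄₁=36.875, s₁=7.530, n₁=8
x̄₂=30.600, s₂=7.899, n₂=15
s_p² = [7·7.530² + 14·7.899²]/21 = 60.4988
SE = √(s_p²·(1/8+1/15)) = 3.4052
t = (36.875−30.600)/3.4052 = 1.8428
df = 21
p-value (one-sided, H₁ greater) = 0.03976
At α=0.01: p ≥ α → fail to reject H₀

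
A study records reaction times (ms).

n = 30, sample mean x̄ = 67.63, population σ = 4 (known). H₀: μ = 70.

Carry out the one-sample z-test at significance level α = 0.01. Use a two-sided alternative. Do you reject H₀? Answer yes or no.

reject H₀: yes

SE = σ/√n = 4/√30 = 0.7303
z = (x̄−μ₀)/SE = (67.63−70)/0.7303 = -3.2453
p-value (two-sided) = 0.00117
At α=0.01: p < α → reject H₀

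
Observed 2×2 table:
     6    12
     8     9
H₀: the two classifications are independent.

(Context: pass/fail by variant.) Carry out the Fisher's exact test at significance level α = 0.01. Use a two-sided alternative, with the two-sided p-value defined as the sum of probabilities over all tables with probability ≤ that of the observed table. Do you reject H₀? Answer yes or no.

Margins: r₁=18, r₂=17, c₁=14, c₂=21, n=35
p_obs = C(18,6)·C(17,8)/C(35,14); sum pmf over tables with pmf ≤ p_obs
p-value (two-sided) = 0.49979
At α=0.01: p ≥ α → fail to reject H₀

reject H₀: no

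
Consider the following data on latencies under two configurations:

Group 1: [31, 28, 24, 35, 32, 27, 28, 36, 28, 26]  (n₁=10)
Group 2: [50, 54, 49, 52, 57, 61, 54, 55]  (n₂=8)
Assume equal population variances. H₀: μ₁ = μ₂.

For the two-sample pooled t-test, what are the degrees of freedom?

degrees of freedom = 16

df = n₁ + n₂ − 2 = 10 + 8 − 2 = 16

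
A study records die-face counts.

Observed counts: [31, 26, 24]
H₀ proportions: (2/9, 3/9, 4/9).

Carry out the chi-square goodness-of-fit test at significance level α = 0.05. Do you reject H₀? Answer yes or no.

n = 81; E_i = n·p_i = [18.00, 27.00, 36.00]
χ² = (31−18.00)²/18.00 + (26−27.00)²/27.00 + (24−36.00)²/36.00 = 13.4259
df = 2
p-value (upper-tail) = 0.00122
At α=0.05: p < α → reject H₀

reject H₀: yes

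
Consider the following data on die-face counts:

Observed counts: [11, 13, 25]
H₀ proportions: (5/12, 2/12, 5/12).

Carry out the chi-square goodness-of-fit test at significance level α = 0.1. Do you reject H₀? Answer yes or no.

reject H₀: yes

n = 49; E_i = n·p_i = [20.42, 8.17, 20.42]
χ² = (11−20.42)²/20.42 + (13−8.17)²/8.17 + (25−20.42)²/20.42 = 8.2327
df = 2
p-value (upper-tail) = 0.01630
At α=0.1: p < α → reject H₀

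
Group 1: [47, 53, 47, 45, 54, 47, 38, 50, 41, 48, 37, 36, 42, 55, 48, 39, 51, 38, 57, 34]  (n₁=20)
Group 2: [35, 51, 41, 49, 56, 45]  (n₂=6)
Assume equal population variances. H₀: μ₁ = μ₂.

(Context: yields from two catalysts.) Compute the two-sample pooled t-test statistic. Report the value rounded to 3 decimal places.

test statistic = -0.250

x̄₁=45.350, s₁=6.892, n₁=20
x̄₂=46.167, s₂=7.494, n₂=6
s_p² = [19·6.892² + 5·7.494²]/24 = 49.3076
SE = √(s_p²·(1/20+1/6)) = 3.2685
t = (45.350−46.167)/3.2685 = -0.2499
df = 24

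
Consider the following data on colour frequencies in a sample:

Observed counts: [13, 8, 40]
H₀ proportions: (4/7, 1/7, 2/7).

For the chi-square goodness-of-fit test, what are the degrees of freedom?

df = k − 1 = 3 − 1 = 2

degrees of freedom = 2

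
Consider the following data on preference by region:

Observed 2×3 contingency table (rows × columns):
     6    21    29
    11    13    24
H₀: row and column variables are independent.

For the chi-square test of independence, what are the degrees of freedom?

degrees of freedom = 2

df = (r−1)(c−1) = (2−1)·(3−1) = 2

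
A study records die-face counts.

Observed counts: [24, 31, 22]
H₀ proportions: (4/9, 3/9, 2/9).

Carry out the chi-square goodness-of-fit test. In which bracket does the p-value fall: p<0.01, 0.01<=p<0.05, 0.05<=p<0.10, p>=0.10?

p-value bracket: 0.05<=p<0.10

n = 77; E_i = n·p_i = [34.22, 25.67, 17.11]
χ² = (24−34.22)²/34.22 + (31−25.67)²/25.67 + (22−17.11)²/17.11 = 5.5584
df = 2
p-value (upper-tail) = 0.06209
→ bracket: 0.05<=p<0.10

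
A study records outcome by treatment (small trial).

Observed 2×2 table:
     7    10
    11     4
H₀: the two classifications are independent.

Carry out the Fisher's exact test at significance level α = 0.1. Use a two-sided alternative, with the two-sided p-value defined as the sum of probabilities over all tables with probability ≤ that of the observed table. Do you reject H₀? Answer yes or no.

Margins: r₁=17, r₂=15, c₁=18, c₂=14, n=32
p_obs = C(17,7)·C(15,11)/C(32,18); sum pmf over tables with pmf ≤ p_obs
p-value (two-sided) = 0.08697
At α=0.1: p < α → reject H₀

reject H₀: yes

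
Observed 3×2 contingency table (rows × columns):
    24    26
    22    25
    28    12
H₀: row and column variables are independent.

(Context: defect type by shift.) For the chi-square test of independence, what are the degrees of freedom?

df = (r−1)(c−1) = (3−1)·(2−1) = 2

degrees of freedom = 2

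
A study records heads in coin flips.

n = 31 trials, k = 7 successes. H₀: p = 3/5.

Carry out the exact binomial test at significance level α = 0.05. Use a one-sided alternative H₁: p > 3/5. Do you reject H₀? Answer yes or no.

Exact binomial: n=31, k=7, p₀=3/5=0.6000
P(X≥7) from Σ C(n,i)·p₀^i·(1−p₀)^(n−i)
p-value (one-sided, H₁ greater) = 1.00000
At α=0.05: p ≥ α → fail to reject H₀

reject H₀: no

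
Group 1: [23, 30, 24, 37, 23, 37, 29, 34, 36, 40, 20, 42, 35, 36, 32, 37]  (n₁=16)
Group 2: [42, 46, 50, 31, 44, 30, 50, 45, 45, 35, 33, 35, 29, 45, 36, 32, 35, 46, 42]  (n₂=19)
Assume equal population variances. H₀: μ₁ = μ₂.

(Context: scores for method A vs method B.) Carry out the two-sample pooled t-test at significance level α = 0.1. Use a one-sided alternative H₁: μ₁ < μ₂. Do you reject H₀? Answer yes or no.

reject H₀: yes

x̄₁=32.188, s₁=6.666, n₁=16
x̄₂=39.526, s₂=6.963, n₂=19
s_p² = [15·6.666² + 18·6.963²]/33 = 46.6416
SE = √(s_p²·(1/16+1/19)) = 2.3173
t = (32.188−39.526)/2.3173 = -3.1670
df = 33
p-value (one-sided, H₁ less) = 0.00165
At α=0.1: p < α → reject H₀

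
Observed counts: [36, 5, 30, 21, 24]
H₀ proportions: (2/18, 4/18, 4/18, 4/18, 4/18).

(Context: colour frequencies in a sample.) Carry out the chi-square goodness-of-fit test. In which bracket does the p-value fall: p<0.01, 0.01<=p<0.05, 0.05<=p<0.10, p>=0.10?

p-value bracket: p<0.01

n = 116; E_i = n·p_i = [12.89, 25.78, 25.78, 25.78, 25.78]
χ² = (36−12.89)²/12.89 + (5−25.78)²/25.78 + (30−25.78)²/25.78 + (21−25.78)²/25.78 + (24−25.78)²/25.78 = 59.8879
df = 4
p-value (upper-tail) = 0.00000
→ bracket: p<0.01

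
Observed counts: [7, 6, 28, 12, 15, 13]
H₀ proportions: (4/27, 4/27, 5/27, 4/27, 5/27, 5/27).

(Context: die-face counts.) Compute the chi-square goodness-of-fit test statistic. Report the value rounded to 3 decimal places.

n = 81; E_i = n·p_i = [12.00, 12.00, 15.00, 12.00, 15.00, 15.00]
χ² = (7−12.00)²/12.00 + (6−12.00)²/12.00 + (28−15.00)²/15.00 + (12−12.00)²/12.00 + (15−15.00)²/15.00 + (13−15.00)²/15.00 = 16.6167
df = 5

test statistic = 16.617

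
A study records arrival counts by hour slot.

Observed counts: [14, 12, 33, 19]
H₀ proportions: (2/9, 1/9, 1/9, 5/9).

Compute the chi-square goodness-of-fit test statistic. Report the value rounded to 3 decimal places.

test statistic = 83.908

n = 78; E_i = n·p_i = [17.33, 8.67, 8.67, 43.33]
χ² = (14−17.33)²/17.33 + (12−8.67)²/8.67 + (33−8.67)²/8.67 + (19−43.33)²/43.33 = 83.9077
df = 3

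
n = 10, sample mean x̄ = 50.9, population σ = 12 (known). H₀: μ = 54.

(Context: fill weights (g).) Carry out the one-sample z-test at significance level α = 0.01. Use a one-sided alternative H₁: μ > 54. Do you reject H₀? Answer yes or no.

reject H₀: no

SE = σ/√n = 12/√10 = 3.7947
z = (x̄−μ₀)/SE = (50.9−54)/3.7947 = -0.8169
p-value (one-sided, H₁ greater) = 0.79301
At α=0.01: p ≥ α → fail to reject H₀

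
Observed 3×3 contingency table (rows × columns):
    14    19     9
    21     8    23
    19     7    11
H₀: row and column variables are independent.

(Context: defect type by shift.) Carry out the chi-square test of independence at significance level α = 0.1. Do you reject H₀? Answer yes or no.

reject H₀: yes

Row totals [42, 52, 37], col totals [54, 34, 43], n=131
χ² = (14−17.31)²/17.31 + (19−10.90)²/10.90 + (9−13.79)²/13.79 + (21−21.44)²/21.44 + (8−13.50)²/13.50 + (23−17.07)²/17.07 + (19−15.25)²/15.25 + (7−9.60)²/9.60 + (11−12.15)²/12.15 = 14.3562
df = 4
p-value (upper-tail) = 0.00624
At α=0.1: p < α → reject H₀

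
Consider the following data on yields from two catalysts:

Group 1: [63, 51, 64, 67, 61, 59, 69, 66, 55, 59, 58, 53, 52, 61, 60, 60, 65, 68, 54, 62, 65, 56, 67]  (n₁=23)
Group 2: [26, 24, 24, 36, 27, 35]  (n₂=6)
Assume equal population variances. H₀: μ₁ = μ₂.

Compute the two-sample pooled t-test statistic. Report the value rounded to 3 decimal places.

x̄₁=60.652, s₁=5.339, n₁=23
x̄₂=28.667, s₂=5.428, n₂=6
s_p² = [22·5.339² + 5·5.428²]/27 = 28.6871
SE = √(s_p²·(1/23+1/6)) = 2.4553
t = (60.652−28.667)/2.4553 = 13.0272
df = 27

test statistic = 13.027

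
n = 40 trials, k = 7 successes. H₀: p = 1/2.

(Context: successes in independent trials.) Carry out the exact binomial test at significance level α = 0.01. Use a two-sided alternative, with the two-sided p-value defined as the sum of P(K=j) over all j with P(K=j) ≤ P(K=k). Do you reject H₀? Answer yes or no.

reject H₀: yes

Exact binomial: n=40, k=7, p₀=1/2=0.5000
P(X=j) = C(n,j)·p₀^j·(1−p₀)^(n−j); p = Σ P(X=j) over j with P(X=j) ≤ P(X=7)
p-value (two-sided) = 0.00004
At α=0.01: p < α → reject H₀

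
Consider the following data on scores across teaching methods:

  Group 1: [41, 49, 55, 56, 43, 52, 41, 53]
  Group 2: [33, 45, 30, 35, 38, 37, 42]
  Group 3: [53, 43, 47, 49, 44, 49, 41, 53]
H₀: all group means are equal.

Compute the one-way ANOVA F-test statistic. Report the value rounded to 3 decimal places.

test statistic = 10.279

Group means [48.75, 37.14, 47.38], grand mean 44.739
SSB = Σnᵢ(x̄ᵢ−x̄)² = 588.203; SSW = ΣΣ(x−x̄ᵢ)² = 572.232
MSB = 588.203/2 = 294.1013; MSW = 572.232/20 = 28.6116
F = MSB/MSW = 10.2791
df = (2, 20)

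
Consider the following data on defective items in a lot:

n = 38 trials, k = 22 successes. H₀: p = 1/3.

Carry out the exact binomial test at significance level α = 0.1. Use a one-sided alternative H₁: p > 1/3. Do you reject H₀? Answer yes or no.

reject H₀: yes

Exact binomial: n=38, k=22, p₀=1/3=0.3333
P(X≥22) from Σ C(n,i)·p₀^i·(1−p₀)^(n−i)
p-value (one-sided, H₁ greater) = 0.00161
At α=0.1: p < α → reject H₀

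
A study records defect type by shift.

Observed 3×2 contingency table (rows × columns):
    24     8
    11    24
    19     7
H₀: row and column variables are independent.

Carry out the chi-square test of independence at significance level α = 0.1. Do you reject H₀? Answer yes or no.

reject H₀: yes

Row totals [32, 35, 26], col totals [54, 39], n=93
χ² = (24−18.58)²/18.58 + (8−13.42)²/13.42 + (11−20.32)²/20.32 + (24−14.68)²/14.68 + (19−15.10)²/15.10 + (7−10.90)²/10.90 = 16.3736
df = 2
p-value (upper-tail) = 0.00028
At α=0.1: p < α → reject H₀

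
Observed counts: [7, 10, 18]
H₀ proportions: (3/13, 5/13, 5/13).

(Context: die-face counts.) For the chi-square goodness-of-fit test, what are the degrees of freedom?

degrees of freedom = 2

df = k − 1 = 3 − 1 = 2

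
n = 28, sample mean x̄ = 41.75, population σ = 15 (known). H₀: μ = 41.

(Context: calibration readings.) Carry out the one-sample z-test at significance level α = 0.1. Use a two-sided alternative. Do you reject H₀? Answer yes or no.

reject H₀: no

SE = σ/√n = 15/√28 = 2.8347
z = (x̄−μ₀)/SE = (41.75−41)/2.8347 = 0.2646
p-value (two-sided) = 0.79134
At α=0.1: p ≥ α → fail to reject H₀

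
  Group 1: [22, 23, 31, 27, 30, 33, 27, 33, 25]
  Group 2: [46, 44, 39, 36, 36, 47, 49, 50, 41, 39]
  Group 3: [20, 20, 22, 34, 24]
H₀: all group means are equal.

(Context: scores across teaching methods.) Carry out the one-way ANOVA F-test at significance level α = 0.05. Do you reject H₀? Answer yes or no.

reject H₀: yes

Group means [27.89, 42.70, 24.00], grand mean 33.250
SSB = Σnᵢ(x̄ᵢ−x̄)² = 1579.511; SSW = ΣΣ(x−x̄ᵢ)² = 514.989
MSB = 1579.511/2 = 789.7556; MSW = 514.989/21 = 24.5233
F = MSB/MSW = 32.2043
df = (2, 21)
p-value (upper-tail) = 0.00000
At α=0.05: p < α → reject H₀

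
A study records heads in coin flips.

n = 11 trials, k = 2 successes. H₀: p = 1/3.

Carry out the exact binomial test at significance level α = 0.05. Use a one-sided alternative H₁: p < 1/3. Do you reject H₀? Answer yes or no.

reject H₀: no

Exact binomial: n=11, k=2, p₀=1/3=0.3333
P(X≤2) from Σ C(n,i)·p₀^i·(1−p₀)^(n−i)
p-value (one-sided, H₁ less) = 0.23411
At α=0.05: p ≥ α → fail to reject H₀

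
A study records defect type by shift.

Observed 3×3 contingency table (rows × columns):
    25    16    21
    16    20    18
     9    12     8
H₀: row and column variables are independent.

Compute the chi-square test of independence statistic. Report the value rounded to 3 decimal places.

test statistic = 3.195

Row totals [62, 54, 29], col totals [50, 48, 47], n=145
χ² = (25−21.38)²/21.38 + (16−20.52)²/20.52 + (21−20.10)²/20.10 + (16−18.62)²/18.62 + (20−17.88)²/17.88 + (18−17.50)²/17.50 + (9−10.00)²/10.00 + (12−9.60)²/9.60 + (8−9.40)²/9.40 = 3.1949
df = 4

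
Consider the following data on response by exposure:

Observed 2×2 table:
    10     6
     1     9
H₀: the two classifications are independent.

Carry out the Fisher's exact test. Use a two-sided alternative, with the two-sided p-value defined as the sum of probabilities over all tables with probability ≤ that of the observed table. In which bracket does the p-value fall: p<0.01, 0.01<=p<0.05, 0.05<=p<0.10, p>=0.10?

p-value bracket: 0.01<=p<0.05

Margins: r₁=16, r₂=10, c₁=11, c₂=15, n=26
p_obs = C(16,10)·C(10,1)/C(26,11); sum pmf over tables with pmf ≤ p_obs
p-value (two-sided) = 0.01435
→ bracket: 0.01<=p<0.05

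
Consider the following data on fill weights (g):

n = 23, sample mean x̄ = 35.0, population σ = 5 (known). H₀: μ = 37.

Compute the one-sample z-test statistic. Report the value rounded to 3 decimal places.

SE = σ/√n = 5/√23 = 1.0426
z = (x̄−μ₀)/SE = (35.0−37)/1.0426 = -1.9183

test statistic = -1.918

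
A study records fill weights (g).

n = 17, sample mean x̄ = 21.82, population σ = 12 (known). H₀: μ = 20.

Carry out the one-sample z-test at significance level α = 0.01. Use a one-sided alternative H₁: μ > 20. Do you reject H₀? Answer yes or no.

reject H₀: no

SE = σ/√n = 12/√17 = 2.9104
z = (x̄−μ₀)/SE = (21.82−20)/2.9104 = 0.6253
p-value (one-sided, H₁ greater) = 0.26587
At α=0.01: p ≥ α → fail to reject H₀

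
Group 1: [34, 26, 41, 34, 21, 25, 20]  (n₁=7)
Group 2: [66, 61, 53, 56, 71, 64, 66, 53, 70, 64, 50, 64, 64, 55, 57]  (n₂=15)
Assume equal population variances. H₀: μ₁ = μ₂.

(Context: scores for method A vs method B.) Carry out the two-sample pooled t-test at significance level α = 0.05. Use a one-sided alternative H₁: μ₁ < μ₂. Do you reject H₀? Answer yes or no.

x̄₁=28.714, s₁=7.783, n₁=7
x̄₂=60.933, s₂=6.508, n₂=15
s_p² = [6·7.783² + 14·6.508²]/20 = 47.8181
SE = √(s_p²·(1/7+1/15)) = 3.1653
t = (28.714−60.933)/3.1653 = -10.1789
df = 20
p-value (one-sided, H₁ less) = 0.00000
At α=0.05: p < α → reject H₀

reject H₀: yes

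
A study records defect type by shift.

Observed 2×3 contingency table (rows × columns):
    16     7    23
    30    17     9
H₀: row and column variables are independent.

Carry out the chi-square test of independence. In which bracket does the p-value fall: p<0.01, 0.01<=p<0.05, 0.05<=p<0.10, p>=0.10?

Row totals [46, 56], col totals [46, 24, 32], n=102
χ² = (16−20.75)²/20.75 + (7−10.82)²/10.82 + (23−14.43)²/14.43 + (30−25.25)²/25.25 + (17−13.18)²/13.18 + (9−17.57)²/17.57 = 13.7039
df = 2
p-value (upper-tail) = 0.00106
→ bracket: p<0.01

p-value bracket: p<0.01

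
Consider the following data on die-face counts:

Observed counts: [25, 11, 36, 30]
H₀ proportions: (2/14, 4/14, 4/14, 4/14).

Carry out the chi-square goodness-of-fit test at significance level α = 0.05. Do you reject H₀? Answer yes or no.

reject H₀: yes

n = 102; E_i = n·p_i = [14.57, 29.14, 29.14, 29.14]
χ² = (25−14.57)²/14.57 + (11−29.14)²/29.14 + (36−29.14)²/29.14 + (30−29.14)²/29.14 = 20.3971
df = 3
p-value (upper-tail) = 0.00014
At α=0.05: p < α → reject H₀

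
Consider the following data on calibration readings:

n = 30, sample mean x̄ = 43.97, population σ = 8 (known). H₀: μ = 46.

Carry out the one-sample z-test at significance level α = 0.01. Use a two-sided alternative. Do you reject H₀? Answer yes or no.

SE = σ/√n = 8/√30 = 1.4606
z = (x̄−μ₀)/SE = (43.97−46)/1.4606 = -1.3898
p-value (two-sided) = 0.16458
At α=0.01: p ≥ α → fail to reject H₀

reject H₀: no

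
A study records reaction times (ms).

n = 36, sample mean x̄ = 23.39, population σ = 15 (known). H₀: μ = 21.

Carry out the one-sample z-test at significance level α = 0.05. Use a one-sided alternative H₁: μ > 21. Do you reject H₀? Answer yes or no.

SE = σ/√n = 15/√36 = 2.5000
z = (x̄−μ₀)/SE = (23.39−21)/2.5000 = 0.9560
p-value (one-sided, H₁ greater) = 0.16954
At α=0.05: p ≥ α → fail to reject H₀

reject H₀: no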